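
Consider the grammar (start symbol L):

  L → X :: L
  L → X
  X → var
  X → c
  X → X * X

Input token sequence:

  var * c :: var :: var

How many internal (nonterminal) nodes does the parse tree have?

8

[L [X [X var] * [X c]] :: [L [X var] :: [L [X var]]]]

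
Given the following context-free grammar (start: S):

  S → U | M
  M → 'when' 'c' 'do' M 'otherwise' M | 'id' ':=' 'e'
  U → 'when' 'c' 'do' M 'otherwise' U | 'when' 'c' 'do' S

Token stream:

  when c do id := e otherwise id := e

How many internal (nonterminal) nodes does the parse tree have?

[S [M when c do [M id := e] otherwise [M id := e]]]

4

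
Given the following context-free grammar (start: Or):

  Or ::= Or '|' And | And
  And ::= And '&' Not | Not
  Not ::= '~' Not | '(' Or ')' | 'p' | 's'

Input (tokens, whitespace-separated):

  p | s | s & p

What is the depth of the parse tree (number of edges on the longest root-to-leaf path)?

[Or [Or [Or [And [Not p]]] | [And [Not s]]] | [And [And [Not s]] & [Not p]]]

5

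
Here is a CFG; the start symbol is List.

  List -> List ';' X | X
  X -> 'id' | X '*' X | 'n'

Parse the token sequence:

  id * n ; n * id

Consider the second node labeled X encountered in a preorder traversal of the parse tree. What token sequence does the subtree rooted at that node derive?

id

[List [List [X [X id] * [X n]]] ; [X [X n] * [X id]]]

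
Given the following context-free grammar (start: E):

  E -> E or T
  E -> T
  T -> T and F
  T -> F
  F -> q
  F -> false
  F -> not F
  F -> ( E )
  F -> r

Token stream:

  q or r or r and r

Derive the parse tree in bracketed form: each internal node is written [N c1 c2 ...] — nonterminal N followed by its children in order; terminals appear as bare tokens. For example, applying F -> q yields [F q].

E
E or T
E or T or T
T or T or T
F or T or T
q or T or T
q or F or T
q or r or T
q or r or T and F
q or r or F and F
q or r or r and F
q or r or r and r

[E [E [E [T [F q]]] or [T [F r]]] or [T [T [F r]] and [F r]]]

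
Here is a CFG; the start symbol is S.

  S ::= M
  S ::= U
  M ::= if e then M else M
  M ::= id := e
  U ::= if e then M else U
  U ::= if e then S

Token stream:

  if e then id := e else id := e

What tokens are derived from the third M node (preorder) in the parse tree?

id := e

[S [M if e then [M id := e] else [M id := e]]]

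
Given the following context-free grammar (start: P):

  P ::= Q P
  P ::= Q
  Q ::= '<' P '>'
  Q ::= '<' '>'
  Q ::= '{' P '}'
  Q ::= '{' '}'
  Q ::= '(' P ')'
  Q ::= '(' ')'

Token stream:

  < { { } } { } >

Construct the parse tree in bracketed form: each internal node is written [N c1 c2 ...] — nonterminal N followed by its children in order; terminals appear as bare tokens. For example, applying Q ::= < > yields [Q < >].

P
Q
< P >
< Q P >
< { P } P >
< { Q } P >
< { { } } P >
< { { } } Q >
< { { } } { } >

[P [Q < [P [Q { [P [Q { }]] }] [P [Q { }]]] >]]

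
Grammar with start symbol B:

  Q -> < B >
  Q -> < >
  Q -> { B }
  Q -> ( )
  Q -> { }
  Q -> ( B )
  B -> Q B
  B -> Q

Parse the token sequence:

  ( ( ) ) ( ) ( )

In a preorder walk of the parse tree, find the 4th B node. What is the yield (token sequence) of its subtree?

[B [Q ( [B [Q ( )]] )] [B [Q ( )] [B [Q ( )]]]]

( )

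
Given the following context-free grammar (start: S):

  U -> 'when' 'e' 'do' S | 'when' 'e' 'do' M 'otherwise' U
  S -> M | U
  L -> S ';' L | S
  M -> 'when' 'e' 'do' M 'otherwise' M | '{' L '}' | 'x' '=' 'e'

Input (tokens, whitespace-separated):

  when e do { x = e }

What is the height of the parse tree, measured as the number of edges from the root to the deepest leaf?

7

[S [U when e do [S [M { [L [S [M x = e]]] }]]]]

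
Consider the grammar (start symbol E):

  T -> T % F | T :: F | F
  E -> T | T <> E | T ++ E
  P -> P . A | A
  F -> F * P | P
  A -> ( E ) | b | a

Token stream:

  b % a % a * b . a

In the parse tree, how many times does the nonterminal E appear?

[E [T [T [T [F [P [A b]]]] % [F [P [A a]]]] % [F [F [P [A a]]] * [P [P [A b]] . [A a]]]]]

1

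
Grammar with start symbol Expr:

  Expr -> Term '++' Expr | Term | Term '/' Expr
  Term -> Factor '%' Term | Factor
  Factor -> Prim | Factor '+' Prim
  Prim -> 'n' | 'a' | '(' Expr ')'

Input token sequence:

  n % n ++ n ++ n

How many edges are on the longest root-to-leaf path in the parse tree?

6

[Expr [Term [Factor [Prim n]] % [Term [Factor [Prim n]]]] ++ [Expr [Term [Factor [Prim n]]] ++ [Expr [Term [Factor [Prim n]]]]]]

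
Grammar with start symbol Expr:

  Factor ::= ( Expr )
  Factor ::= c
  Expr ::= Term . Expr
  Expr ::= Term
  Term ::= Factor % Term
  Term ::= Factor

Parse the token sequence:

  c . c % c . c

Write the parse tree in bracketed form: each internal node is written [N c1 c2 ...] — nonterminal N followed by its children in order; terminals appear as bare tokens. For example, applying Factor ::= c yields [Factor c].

Expr
Term . Expr
Factor . Expr
c . Expr
c . Term . Expr
c . Factor % Term . Expr
c . c % Term . Expr
c . c % Factor . Expr
c . c % c . Expr
c . c % c . Term
c . c % c . Factor
c . c % c . c

[Expr [Term [Factor c]] . [Expr [Term [Factor c] % [Term [Factor c]]] . [Expr [Term [Factor c]]]]]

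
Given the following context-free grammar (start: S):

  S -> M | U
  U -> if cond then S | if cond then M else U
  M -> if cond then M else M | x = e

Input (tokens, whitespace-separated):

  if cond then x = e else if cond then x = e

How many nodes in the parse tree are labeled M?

2

[S [U if cond then [M x = e] else [U if cond then [S [M x = e]]]]]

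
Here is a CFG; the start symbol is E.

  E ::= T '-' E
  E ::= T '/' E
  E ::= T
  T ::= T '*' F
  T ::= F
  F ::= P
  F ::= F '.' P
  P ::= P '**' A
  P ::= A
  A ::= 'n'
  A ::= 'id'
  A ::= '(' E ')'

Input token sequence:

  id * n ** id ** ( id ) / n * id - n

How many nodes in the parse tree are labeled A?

8

[E [T [T [F [P [A id]]]] * [F [P [P [P [A n]] ** [A id]] ** [A ( [E [T [F [P [A id]]]]] )]]]] / [E [T [T [F [P [A n]]]] * [F [P [A id]]]] - [E [T [F [P [A n]]]]]]]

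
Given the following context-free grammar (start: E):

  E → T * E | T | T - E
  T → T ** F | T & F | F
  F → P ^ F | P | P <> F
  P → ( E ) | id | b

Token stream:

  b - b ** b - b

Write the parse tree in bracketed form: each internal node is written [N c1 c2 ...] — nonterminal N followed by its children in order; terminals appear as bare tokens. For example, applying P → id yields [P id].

E
T - E
F - E
P - E
b - E
b - T - E
b - T ** F - E
b - F ** F - E
b - P ** F - E
b - b ** F - E
b - b ** P - E
b - b ** b - E
b - b ** b - T
b - b ** b - F
b - b ** b - P
b - b ** b - b

[E [T [F [P b]]] - [E [T [T [F [P b]]] ** [F [P b]]] - [E [T [F [P b]]]]]]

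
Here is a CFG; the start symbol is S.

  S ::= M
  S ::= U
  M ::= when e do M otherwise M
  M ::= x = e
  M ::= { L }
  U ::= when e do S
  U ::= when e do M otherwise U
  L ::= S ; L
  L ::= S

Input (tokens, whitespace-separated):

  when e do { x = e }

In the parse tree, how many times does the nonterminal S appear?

3

[S [U when e do [S [M { [L [S [M x = e]]] }]]]]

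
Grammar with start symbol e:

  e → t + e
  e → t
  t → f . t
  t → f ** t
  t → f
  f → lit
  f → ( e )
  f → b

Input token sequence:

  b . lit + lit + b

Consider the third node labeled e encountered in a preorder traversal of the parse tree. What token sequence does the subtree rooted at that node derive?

[e [t [f b] . [t [f lit]]] + [e [t [f lit]] + [e [t [f b]]]]]

b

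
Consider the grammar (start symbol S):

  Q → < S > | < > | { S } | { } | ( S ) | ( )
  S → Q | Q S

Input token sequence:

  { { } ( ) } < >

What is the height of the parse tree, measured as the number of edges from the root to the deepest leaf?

5

[S [Q { [S [Q { }] [S [Q ( )]]] }] [S [Q < >]]]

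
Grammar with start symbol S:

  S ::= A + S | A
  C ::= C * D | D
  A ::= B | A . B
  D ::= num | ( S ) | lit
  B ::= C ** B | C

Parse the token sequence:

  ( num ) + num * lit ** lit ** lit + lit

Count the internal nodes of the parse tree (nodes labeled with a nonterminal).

[S [A [B [C [D ( [S [A [B [C [D num]]]]] )]]]] + [S [A [B [C [C [D num]] * [D lit]] ** [B [C [D lit]] ** [B [C [D lit]]]]]] + [S [A [B [C [D lit]]]]]]]

28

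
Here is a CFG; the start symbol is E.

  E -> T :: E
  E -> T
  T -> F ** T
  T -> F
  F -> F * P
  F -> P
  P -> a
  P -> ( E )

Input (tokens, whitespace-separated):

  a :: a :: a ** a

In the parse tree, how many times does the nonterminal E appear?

3

[E [T [F [P a]]] :: [E [T [F [P a]]] :: [E [T [F [P a]] ** [T [F [P a]]]]]]]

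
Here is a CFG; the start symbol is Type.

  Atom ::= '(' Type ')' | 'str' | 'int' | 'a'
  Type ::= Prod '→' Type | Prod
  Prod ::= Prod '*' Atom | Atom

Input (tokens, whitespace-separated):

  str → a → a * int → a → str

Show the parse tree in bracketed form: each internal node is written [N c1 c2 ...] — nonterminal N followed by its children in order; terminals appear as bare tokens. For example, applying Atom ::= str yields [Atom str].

[Type [Prod [Atom str]] → [Type [Prod [Atom a]] → [Type [Prod [Prod [Atom a]] * [Atom int]] → [Type [Prod [Atom a]] → [Type [Prod [Atom str]]]]]]]

Type
Prod → Type
Atom → Type
str → Type
str → Prod → Type
str → Atom → Type
str → a → Type
str → a → Prod → Type
str → a → Prod * Atom → Type
str → a → Atom * Atom → Type
str → a → a * Atom → Type
str → a → a * int → Type
str → a → a * int → Prod → Type
str → a → a * int → Atom → Type
str → a → a * int → a → Type
str → a → a * int → a → Prod
str → a → a * int → a → Atom
str → a → a * int → a → str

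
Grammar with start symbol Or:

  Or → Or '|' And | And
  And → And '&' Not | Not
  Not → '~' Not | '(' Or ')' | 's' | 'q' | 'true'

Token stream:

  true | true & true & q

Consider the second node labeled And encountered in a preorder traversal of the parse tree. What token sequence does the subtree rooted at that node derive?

[Or [Or [And [Not true]]] | [And [And [And [Not true]] & [Not true]] & [Not q]]]

true & true & q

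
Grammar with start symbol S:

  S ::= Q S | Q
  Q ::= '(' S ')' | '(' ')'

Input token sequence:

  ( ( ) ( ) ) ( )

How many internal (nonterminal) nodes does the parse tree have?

8

[S [Q ( [S [Q ( )] [S [Q ( )]]] )] [S [Q ( )]]]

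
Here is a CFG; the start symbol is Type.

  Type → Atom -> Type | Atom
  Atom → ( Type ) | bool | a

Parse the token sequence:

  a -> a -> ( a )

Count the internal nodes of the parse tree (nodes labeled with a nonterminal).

8

[Type [Atom a] -> [Type [Atom a] -> [Type [Atom ( [Type [Atom a]] )]]]]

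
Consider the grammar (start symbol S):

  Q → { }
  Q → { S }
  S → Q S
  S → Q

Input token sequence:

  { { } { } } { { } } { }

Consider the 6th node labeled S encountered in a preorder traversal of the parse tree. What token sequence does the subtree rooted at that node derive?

{ }

[S [Q { [S [Q { }] [S [Q { }]]] }] [S [Q { [S [Q { }]] }] [S [Q { }]]]]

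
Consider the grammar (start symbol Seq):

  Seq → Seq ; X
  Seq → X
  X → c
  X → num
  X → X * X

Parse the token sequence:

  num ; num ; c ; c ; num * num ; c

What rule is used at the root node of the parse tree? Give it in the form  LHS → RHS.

[Seq [Seq [Seq [Seq [Seq [Seq [X num]] ; [X num]] ; [X c]] ; [X c]] ; [X [X num] * [X num]]] ; [X c]]

Seq → Seq ; X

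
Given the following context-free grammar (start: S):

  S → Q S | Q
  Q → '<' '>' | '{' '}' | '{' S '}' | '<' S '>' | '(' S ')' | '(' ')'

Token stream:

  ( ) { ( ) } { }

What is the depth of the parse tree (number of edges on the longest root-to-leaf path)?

[S [Q ( )] [S [Q { [S [Q ( )]] }] [S [Q { }]]]]

5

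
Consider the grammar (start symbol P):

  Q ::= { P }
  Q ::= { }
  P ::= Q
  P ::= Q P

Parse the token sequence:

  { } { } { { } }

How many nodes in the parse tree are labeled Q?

[P [Q { }] [P [Q { }] [P [Q { [P [Q { }]] }]]]]

4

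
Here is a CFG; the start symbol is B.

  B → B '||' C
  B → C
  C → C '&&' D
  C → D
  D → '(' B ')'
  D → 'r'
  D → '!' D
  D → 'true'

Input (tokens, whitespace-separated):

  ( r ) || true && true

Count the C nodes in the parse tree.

[B [B [C [D ( [B [C [D r]]] )]]] || [C [C [D true]] && [D true]]]

4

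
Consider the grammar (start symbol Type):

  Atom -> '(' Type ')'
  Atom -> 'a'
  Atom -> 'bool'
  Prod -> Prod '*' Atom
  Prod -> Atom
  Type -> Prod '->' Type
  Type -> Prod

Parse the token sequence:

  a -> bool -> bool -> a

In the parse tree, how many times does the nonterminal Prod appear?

4

[Type [Prod [Atom a]] -> [Type [Prod [Atom bool]] -> [Type [Prod [Atom bool]] -> [Type [Prod [Atom a]]]]]]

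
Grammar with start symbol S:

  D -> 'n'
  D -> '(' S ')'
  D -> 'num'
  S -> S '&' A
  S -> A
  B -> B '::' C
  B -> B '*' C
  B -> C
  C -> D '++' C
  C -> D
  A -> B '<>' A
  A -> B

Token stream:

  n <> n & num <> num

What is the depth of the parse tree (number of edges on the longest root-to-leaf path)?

[S [S [A [B [C [D n]]] <> [A [B [C [D n]]]]]] & [A [B [C [D num]]] <> [A [B [C [D num]]]]]]

7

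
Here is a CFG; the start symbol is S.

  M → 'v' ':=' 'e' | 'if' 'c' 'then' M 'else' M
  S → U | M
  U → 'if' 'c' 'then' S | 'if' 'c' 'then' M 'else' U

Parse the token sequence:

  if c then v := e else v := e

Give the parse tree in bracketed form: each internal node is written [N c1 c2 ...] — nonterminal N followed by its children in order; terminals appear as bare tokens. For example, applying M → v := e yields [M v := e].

S
M
if c then M else M
if c then v := e else M
if c then v := e else v := e

[S [M if c then [M v := e] else [M v := e]]]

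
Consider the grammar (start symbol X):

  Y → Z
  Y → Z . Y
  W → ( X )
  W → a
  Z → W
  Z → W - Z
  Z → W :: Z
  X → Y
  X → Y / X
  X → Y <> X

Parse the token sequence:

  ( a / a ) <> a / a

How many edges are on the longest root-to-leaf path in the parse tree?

[X [Y [Z [W ( [X [Y [Z [W a]]] / [X [Y [Z [W a]]]]] )]]] <> [X [Y [Z [W a]]] / [X [Y [Z [W a]]]]]]

9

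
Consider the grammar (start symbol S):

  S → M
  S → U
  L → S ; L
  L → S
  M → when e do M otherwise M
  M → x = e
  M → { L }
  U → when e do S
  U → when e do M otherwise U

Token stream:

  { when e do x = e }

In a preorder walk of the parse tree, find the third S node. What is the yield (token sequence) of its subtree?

[S [M { [L [S [U when e do [S [M x = e]]]]] }]]

x = e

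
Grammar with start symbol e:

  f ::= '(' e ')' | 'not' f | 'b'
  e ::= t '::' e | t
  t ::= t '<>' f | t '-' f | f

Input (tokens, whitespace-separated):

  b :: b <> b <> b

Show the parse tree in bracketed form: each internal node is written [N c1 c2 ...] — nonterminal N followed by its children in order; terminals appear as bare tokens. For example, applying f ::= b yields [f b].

[e [t [f b]] :: [e [t [t [t [f b]] <> [f b]] <> [f b]]]]

e
t :: e
f :: e
b :: e
b :: t
b :: t <> f
b :: t <> f <> f
b :: f <> f <> f
b :: b <> f <> f
b :: b <> b <> f
b :: b <> b <> b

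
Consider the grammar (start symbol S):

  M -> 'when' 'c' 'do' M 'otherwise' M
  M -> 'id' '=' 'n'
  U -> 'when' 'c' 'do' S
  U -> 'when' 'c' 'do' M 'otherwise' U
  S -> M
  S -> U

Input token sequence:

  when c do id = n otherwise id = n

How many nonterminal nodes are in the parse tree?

4

[S [M when c do [M id = n] otherwise [M id = n]]]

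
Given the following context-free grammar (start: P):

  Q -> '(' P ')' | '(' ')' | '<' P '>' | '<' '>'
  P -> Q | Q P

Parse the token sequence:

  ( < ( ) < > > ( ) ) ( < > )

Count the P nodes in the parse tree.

7

[P [Q ( [P [Q < [P [Q ( )] [P [Q < >]]] >] [P [Q ( )]]] )] [P [Q ( [P [Q < >]] )]]]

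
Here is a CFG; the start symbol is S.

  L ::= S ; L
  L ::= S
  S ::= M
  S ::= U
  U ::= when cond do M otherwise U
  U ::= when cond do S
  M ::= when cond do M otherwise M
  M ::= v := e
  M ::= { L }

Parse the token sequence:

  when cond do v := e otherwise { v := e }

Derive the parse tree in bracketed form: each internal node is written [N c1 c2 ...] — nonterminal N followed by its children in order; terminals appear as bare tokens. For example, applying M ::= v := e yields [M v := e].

[S [M when cond do [M v := e] otherwise [M { [L [S [M v := e]]] }]]]

S
M
when cond do M otherwise M
when cond do v := e otherwise M
when cond do v := e otherwise { L }
when cond do v := e otherwise { S }
when cond do v := e otherwise { M }
when cond do v := e otherwise { v := e }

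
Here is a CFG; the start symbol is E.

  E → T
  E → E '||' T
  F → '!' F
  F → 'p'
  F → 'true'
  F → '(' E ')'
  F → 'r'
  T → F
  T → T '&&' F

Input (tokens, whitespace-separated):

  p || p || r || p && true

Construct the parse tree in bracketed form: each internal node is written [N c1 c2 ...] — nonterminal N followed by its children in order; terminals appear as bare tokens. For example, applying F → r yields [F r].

[E [E [E [E [T [F p]]] || [T [F p]]] || [T [F r]]] || [T [T [F p]] && [F true]]]

E
E || T
E || T || T
E || T || T || T
T || T || T || T
F || T || T || T
p || T || T || T
p || F || T || T
p || p || T || T
p || p || F || T
p || p || r || T
p || p || r || T && F
p || p || r || F && F
p || p || r || p && F
p || p || r || p && true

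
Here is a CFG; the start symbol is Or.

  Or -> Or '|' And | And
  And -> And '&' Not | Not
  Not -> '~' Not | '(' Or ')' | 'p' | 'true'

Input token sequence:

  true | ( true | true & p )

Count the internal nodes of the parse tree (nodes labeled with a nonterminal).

[Or [Or [And [Not true]]] | [And [Not ( [Or [Or [And [Not true]]] | [And [And [Not true]] & [Not p]]] )]]]

14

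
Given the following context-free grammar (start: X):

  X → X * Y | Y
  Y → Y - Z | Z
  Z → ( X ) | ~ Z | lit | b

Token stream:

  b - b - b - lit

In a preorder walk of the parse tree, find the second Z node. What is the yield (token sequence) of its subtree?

[X [Y [Y [Y [Y [Z b]] - [Z b]] - [Z b]] - [Z lit]]]

b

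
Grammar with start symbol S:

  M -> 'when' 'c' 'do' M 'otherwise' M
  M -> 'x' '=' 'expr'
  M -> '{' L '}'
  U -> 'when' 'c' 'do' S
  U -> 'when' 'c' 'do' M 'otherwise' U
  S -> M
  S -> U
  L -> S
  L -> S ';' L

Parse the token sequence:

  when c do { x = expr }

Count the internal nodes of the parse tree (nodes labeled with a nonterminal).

[S [U when c do [S [M { [L [S [M x = expr]]] }]]]]

7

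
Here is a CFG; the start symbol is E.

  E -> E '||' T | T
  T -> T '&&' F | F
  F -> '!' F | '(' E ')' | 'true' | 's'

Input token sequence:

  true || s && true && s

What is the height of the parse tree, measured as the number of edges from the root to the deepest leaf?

[E [E [T [F true]]] || [T [T [T [F s]] && [F true]] && [F s]]]

5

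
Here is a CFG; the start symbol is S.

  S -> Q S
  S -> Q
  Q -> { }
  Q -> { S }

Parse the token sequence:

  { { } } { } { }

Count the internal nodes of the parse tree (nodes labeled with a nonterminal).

[S [Q { [S [Q { }]] }] [S [Q { }] [S [Q { }]]]]

8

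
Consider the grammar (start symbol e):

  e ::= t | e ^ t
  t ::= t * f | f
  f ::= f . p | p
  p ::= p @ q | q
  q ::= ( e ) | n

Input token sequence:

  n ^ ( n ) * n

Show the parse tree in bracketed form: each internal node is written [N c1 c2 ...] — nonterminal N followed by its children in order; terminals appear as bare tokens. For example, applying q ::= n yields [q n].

[e [e [t [f [p [q n]]]]] ^ [t [t [f [p [q ( [e [t [f [p [q n]]]]] )]]]] * [f [p [q n]]]]]

e
e ^ t
t ^ t
f ^ t
p ^ t
q ^ t
n ^ t
n ^ t * f
n ^ f * f
n ^ p * f
n ^ q * f
n ^ ( e ) * f
n ^ ( t ) * f
n ^ ( f ) * f
n ^ ( p ) * f
n ^ ( q ) * f
n ^ ( n ) * f
n ^ ( n ) * p
n ^ ( n ) * q
n ^ ( n ) * n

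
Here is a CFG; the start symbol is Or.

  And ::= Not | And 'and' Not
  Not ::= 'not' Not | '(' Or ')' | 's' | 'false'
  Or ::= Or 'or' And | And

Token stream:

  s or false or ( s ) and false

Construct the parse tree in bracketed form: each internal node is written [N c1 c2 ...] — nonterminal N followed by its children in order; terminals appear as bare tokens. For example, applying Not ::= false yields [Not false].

Or
Or or And
Or or And or And
And or And or And
Not or And or And
s or And or And
s or Not or And
s or false or And
s or false or And and Not
s or false or Not and Not
s or false or ( Or ) and Not
s or false or ( And ) and Not
s or false or ( Not ) and Not
s or false or ( s ) and Not
s or false or ( s ) and false

[Or [Or [Or [And [Not s]]] or [And [Not false]]] or [And [And [Not ( [Or [And [Not s]]] )]] and [Not false]]]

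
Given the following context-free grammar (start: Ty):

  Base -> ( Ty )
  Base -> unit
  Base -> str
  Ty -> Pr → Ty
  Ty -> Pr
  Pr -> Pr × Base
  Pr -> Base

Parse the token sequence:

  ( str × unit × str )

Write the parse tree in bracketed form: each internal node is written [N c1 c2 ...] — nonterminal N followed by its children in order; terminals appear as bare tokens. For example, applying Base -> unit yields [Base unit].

Ty
Pr
Base
( Ty )
( Pr )
( Pr × Base )
( Pr × Base × Base )
( Base × Base × Base )
( str × Base × Base )
( str × unit × Base )
( str × unit × str )

[Ty [Pr [Base ( [Ty [Pr [Pr [Pr [Base str]] × [Base unit]] × [Base str]]] )]]]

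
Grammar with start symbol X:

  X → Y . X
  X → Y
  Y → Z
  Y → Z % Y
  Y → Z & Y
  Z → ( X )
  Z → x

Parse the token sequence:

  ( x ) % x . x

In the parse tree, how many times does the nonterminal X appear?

3

[X [Y [Z ( [X [Y [Z x]]] )] % [Y [Z x]]] . [X [Y [Z x]]]]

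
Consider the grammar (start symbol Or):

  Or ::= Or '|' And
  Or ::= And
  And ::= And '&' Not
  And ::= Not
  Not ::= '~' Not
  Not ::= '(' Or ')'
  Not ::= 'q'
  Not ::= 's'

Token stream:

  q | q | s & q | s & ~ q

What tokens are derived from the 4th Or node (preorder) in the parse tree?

q

[Or [Or [Or [Or [And [Not q]]] | [And [Not q]]] | [And [And [Not s]] & [Not q]]] | [And [And [Not s]] & [Not ~ [Not q]]]]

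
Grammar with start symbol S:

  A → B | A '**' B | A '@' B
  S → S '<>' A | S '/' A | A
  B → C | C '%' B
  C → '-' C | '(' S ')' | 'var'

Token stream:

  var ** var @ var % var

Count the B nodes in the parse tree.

[S [A [A [A [B [C var]]] ** [B [C var]]] @ [B [C var] % [B [C var]]]]]

4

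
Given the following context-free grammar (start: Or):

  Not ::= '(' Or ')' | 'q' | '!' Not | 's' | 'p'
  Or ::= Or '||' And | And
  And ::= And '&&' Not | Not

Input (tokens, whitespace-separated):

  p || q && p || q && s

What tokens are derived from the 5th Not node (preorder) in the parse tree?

[Or [Or [Or [And [Not p]]] || [And [And [Not q]] && [Not p]]] || [And [And [Not q]] && [Not s]]]

s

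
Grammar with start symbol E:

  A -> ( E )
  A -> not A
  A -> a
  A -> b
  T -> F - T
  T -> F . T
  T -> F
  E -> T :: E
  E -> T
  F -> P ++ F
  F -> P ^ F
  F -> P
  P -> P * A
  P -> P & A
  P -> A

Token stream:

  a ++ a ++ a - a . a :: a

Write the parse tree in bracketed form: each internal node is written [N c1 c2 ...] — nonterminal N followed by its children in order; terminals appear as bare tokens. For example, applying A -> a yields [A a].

[E [T [F [P [A a]] ++ [F [P [A a]] ++ [F [P [A a]]]]] - [T [F [P [A a]]] . [T [F [P [A a]]]]]] :: [E [T [F [P [A a]]]]]]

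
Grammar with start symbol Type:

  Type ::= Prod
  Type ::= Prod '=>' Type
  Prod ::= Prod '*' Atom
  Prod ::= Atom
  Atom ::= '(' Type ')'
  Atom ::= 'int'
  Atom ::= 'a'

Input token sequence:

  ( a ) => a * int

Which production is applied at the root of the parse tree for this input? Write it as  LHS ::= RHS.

Type ::= Prod '=>' Type

[Type [Prod [Atom ( [Type [Prod [Atom a]]] )]] => [Type [Prod [Prod [Atom a]] * [Atom int]]]]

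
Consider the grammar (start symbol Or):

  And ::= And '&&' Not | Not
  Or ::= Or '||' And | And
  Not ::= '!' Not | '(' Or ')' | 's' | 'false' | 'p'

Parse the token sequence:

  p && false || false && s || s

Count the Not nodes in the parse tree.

[Or [Or [Or [And [And [Not p]] && [Not false]]] || [And [And [Not false]] && [Not s]]] || [And [Not s]]]

5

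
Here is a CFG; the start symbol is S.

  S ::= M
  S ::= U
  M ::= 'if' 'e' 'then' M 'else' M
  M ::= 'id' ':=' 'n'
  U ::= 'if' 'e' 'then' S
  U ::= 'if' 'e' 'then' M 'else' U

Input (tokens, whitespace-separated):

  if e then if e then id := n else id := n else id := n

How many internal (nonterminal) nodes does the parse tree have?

6

[S [M if e then [M if e then [M id := n] else [M id := n]] else [M id := n]]]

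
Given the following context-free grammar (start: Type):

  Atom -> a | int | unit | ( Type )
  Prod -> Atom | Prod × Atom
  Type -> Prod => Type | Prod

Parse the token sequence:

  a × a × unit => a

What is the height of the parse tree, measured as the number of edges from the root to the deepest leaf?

5

[Type [Prod [Prod [Prod [Atom a]] × [Atom a]] × [Atom unit]] => [Type [Prod [Atom a]]]]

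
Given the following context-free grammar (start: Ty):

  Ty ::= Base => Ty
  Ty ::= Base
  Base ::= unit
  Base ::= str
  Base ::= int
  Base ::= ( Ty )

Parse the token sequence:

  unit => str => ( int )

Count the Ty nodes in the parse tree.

[Ty [Base unit] => [Ty [Base str] => [Ty [Base ( [Ty [Base int]] )]]]]

4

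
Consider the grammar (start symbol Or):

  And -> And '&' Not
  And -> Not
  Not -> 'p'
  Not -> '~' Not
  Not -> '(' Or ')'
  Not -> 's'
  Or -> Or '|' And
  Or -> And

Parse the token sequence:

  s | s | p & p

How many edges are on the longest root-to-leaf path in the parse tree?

5

[Or [Or [Or [And [Not s]]] | [And [Not s]]] | [And [And [Not p]] & [Not p]]]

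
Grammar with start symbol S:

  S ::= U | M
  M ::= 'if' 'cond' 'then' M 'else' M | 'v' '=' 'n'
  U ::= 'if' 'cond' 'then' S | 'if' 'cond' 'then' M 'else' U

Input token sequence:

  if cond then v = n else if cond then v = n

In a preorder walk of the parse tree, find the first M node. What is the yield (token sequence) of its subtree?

v = n

[S [U if cond then [M v = n] else [U if cond then [S [M v = n]]]]]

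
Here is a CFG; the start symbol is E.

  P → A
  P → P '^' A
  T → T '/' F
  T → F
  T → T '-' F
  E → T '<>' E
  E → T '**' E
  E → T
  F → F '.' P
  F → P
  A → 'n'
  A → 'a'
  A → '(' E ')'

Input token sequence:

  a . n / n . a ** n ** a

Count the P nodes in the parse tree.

[E [T [T [F [F [P [A a]]] . [P [A n]]]] / [F [F [P [A n]]] . [P [A a]]]] ** [E [T [F [P [A n]]]] ** [E [T [F [P [A a]]]]]]]

6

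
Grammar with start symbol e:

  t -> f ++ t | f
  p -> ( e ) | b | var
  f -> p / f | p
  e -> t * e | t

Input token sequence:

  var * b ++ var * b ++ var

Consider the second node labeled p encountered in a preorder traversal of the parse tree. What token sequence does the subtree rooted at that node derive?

[e [t [f [p var]]] * [e [t [f [p b]] ++ [t [f [p var]]]] * [e [t [f [p b]] ++ [t [f [p var]]]]]]]

b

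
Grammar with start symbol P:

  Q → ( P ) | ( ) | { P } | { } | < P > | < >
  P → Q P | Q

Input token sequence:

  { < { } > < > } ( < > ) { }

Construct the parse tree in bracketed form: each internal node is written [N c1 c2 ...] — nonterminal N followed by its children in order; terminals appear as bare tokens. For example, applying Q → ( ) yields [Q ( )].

[P [Q { [P [Q < [P [Q { }]] >] [P [Q < >]]] }] [P [Q ( [P [Q < >]] )] [P [Q { }]]]]

P
Q P
{ P } P
{ Q P } P
{ < P > P } P
{ < Q > P } P
{ < { } > P } P
{ < { } > Q } P
{ < { } > < > } P
{ < { } > < > } Q P
{ < { } > < > } ( P ) P
{ < { } > < > } ( Q ) P
{ < { } > < > } ( < > ) P
{ < { } > < > } ( < > ) Q
{ < { } > < > } ( < > ) { }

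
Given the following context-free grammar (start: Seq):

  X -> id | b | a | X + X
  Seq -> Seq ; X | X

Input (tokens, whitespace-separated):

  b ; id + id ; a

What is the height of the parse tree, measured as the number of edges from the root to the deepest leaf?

4

[Seq [Seq [Seq [X b]] ; [X [X id] + [X id]]] ; [X a]]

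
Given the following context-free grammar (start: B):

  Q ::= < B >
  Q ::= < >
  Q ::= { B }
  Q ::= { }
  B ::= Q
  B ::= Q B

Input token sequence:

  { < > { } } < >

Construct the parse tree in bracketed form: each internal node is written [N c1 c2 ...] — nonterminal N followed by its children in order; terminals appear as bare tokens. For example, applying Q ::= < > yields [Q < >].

[B [Q { [B [Q < >] [B [Q { }]]] }] [B [Q < >]]]

B
Q B
{ B } B
{ Q B } B
{ < > B } B
{ < > Q } B
{ < > { } } B
{ < > { } } Q
{ < > { } } < >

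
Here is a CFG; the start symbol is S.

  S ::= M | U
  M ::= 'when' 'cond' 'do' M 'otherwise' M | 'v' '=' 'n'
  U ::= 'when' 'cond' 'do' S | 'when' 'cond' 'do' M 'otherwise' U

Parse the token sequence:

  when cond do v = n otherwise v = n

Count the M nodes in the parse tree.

3

[S [M when cond do [M v = n] otherwise [M v = n]]]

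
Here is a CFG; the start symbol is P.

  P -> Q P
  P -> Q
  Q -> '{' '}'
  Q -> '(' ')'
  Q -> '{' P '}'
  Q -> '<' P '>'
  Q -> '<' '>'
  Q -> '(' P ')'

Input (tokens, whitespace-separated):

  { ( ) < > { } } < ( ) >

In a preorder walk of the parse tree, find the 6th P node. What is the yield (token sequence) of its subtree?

( )

[P [Q { [P [Q ( )] [P [Q < >] [P [Q { }]]]] }] [P [Q < [P [Q ( )]] >]]]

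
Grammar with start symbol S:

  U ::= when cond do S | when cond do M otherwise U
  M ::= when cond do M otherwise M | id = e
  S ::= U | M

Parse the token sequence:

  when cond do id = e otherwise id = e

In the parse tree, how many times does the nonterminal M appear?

3

[S [M when cond do [M id = e] otherwise [M id = e]]]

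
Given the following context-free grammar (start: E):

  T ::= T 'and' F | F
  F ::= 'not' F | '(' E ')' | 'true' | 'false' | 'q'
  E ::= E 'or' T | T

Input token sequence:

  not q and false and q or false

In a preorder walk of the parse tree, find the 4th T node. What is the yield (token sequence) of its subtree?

false

[E [E [T [T [T [F not [F q]]] and [F false]] and [F q]]] or [T [F false]]]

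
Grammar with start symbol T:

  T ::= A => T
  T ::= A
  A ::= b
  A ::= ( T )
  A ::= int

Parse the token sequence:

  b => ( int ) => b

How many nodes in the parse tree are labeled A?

4

[T [A b] => [T [A ( [T [A int]] )] => [T [A b]]]]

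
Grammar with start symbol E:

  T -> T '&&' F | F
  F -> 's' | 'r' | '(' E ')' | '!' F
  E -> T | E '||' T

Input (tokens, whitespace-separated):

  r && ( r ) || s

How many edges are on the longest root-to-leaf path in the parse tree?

[E [E [T [T [F r]] && [F ( [E [T [F r]]] )]]] || [T [F s]]]

7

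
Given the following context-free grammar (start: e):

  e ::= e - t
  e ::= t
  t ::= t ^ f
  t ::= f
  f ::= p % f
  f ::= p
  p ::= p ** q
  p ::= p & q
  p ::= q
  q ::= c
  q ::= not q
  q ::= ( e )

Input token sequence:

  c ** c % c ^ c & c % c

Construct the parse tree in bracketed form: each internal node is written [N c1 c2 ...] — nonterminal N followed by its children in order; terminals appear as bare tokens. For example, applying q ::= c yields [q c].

[e [t [t [f [p [p [q c]] ** [q c]] % [f [p [q c]]]]] ^ [f [p [p [q c]] & [q c]] % [f [p [q c]]]]]]

e
t
t ^ f
f ^ f
p % f ^ f
p ** q % f ^ f
q ** q % f ^ f
c ** q % f ^ f
c ** c % f ^ f
c ** c % p ^ f
c ** c % q ^ f
c ** c % c ^ f
c ** c % c ^ p % f
c ** c % c ^ p & q % f
c ** c % c ^ q & q % f
c ** c % c ^ c & q % f
c ** c % c ^ c & c % f
c ** c % c ^ c & c % p
c ** c % c ^ c & c % q
c ** c % c ^ c & c % c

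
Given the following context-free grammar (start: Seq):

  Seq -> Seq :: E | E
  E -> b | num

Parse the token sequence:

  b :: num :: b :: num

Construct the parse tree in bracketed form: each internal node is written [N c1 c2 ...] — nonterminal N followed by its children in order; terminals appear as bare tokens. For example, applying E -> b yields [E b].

[Seq [Seq [Seq [Seq [E b]] :: [E num]] :: [E b]] :: [E num]]

Seq
Seq :: E
Seq :: E :: E
Seq :: E :: E :: E
E :: E :: E :: E
b :: E :: E :: E
b :: num :: E :: E
b :: num :: b :: E
b :: num :: b :: num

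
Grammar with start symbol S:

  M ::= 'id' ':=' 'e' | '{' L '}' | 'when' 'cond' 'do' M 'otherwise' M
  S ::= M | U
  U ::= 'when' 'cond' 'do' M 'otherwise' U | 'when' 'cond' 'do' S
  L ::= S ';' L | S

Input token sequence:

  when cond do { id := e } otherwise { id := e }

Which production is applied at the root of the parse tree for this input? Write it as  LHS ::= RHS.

S ::= M

[S [M when cond do [M { [L [S [M id := e]]] }] otherwise [M { [L [S [M id := e]]] }]]]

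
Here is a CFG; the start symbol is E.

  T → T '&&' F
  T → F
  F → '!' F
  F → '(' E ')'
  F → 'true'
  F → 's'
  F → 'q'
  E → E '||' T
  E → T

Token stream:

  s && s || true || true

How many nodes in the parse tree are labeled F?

4

[E [E [E [T [T [F s]] && [F s]]] || [T [F true]]] || [T [F true]]]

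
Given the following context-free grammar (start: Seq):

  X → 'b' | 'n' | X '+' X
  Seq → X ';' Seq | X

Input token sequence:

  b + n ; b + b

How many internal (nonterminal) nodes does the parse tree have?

[Seq [X [X b] + [X n]] ; [Seq [X [X b] + [X b]]]]

8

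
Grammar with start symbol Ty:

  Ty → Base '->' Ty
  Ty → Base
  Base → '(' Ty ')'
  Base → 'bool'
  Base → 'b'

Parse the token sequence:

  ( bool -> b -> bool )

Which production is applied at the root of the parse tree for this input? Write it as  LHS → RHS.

Ty → Base

[Ty [Base ( [Ty [Base bool] -> [Ty [Base b] -> [Ty [Base bool]]]] )]]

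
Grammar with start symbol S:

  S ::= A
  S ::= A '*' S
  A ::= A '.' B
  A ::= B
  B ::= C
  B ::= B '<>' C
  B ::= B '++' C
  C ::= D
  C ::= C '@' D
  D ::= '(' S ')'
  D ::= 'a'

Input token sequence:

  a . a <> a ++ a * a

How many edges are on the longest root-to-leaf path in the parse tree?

7

[S [A [A [B [C [D a]]]] . [B [B [B [C [D a]]] <> [C [D a]]] ++ [C [D a]]]] * [S [A [B [C [D a]]]]]]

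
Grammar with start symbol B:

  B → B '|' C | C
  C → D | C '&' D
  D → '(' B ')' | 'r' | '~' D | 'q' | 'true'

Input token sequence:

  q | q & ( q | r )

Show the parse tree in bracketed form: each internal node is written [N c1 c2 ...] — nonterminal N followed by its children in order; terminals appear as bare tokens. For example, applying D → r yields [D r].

[B [B [C [D q]]] | [C [C [D q]] & [D ( [B [B [C [D q]]] | [C [D r]]] )]]]

B
B | C
C | C
D | C
q | C
q | C & D
q | D & D
q | q & D
q | q & ( B )
q | q & ( B | C )
q | q & ( C | C )
q | q & ( D | C )
q | q & ( q | C )
q | q & ( q | D )
q | q & ( q | r )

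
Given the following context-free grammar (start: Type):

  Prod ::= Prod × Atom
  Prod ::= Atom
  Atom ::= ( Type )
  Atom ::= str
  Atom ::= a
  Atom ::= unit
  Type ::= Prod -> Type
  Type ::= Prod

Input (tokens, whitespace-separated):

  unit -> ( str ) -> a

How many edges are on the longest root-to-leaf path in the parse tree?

[Type [Prod [Atom unit]] -> [Type [Prod [Atom ( [Type [Prod [Atom str]]] )]] -> [Type [Prod [Atom a]]]]]

7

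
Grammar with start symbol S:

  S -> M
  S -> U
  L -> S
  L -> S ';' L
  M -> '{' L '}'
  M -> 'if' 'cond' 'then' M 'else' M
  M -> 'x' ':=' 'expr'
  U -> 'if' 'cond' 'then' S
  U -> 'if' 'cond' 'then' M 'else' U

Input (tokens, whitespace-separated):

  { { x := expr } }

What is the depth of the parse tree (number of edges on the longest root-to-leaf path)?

8

[S [M { [L [S [M { [L [S [M x := expr]]] }]]] }]]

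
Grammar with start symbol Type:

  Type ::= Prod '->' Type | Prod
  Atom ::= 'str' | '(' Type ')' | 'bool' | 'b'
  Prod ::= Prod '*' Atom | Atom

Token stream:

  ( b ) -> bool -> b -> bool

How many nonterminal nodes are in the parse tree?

[Type [Prod [Atom ( [Type [Prod [Atom b]]] )]] -> [Type [Prod [Atom bool]] -> [Type [Prod [Atom b]] -> [Type [Prod [Atom bool]]]]]]

15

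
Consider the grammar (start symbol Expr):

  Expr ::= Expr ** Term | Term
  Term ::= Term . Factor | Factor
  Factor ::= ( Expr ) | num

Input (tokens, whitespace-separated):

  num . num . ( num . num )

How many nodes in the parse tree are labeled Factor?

5

[Expr [Term [Term [Term [Factor num]] . [Factor num]] . [Factor ( [Expr [Term [Term [Factor num]] . [Factor num]]] )]]]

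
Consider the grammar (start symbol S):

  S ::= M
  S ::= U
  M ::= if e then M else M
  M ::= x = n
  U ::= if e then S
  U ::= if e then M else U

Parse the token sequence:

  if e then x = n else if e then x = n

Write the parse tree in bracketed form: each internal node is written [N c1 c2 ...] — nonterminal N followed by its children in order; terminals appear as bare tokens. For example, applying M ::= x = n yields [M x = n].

[S [U if e then [M x = n] else [U if e then [S [M x = n]]]]]

S
U
if e then M else U
if e then x = n else U
if e then x = n else if e then S
if e then x = n else if e then M
if e then x = n else if e then x = n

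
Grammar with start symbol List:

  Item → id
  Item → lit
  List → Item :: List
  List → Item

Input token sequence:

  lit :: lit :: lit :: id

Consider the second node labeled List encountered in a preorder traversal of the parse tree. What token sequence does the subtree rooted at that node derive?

[List [Item lit] :: [List [Item lit] :: [List [Item lit] :: [List [Item id]]]]]

lit :: lit :: id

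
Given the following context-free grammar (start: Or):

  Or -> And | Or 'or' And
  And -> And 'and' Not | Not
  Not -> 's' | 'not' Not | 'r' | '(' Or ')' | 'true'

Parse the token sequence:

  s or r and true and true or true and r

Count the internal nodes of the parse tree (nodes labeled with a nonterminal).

15

[Or [Or [Or [And [Not s]]] or [And [And [And [Not r]] and [Not true]] and [Not true]]] or [And [And [Not true]] and [Not r]]]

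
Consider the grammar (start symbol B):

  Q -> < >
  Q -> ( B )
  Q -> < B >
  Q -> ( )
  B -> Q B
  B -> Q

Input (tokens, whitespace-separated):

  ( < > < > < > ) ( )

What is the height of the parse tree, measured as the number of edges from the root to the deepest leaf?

6

[B [Q ( [B [Q < >] [B [Q < >] [B [Q < >]]]] )] [B [Q ( )]]]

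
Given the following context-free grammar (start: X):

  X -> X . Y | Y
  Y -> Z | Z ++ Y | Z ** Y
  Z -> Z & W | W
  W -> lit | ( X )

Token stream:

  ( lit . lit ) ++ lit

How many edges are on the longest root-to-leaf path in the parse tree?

[X [Y [Z [W ( [X [X [Y [Z [W lit]]]] . [Y [Z [W lit]]]] )]] ++ [Y [Z [W lit]]]]]

9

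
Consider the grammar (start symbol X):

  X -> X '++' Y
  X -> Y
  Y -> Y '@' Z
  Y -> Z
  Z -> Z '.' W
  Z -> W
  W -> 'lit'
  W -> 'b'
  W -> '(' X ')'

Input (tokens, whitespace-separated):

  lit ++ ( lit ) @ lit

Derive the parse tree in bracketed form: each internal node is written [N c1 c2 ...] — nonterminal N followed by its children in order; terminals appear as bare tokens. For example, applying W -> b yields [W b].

X
X ++ Y
Y ++ Y
Z ++ Y
W ++ Y
lit ++ Y
lit ++ Y @ Z
lit ++ Z @ Z
lit ++ W @ Z
lit ++ ( X ) @ Z
lit ++ ( Y ) @ Z
lit ++ ( Z ) @ Z
lit ++ ( W ) @ Z
lit ++ ( lit ) @ Z
lit ++ ( lit ) @ W
lit ++ ( lit ) @ lit

[X [X [Y [Z [W lit]]]] ++ [Y [Y [Z [W ( [X [Y [Z [W lit]]]] )]]] @ [Z [W lit]]]]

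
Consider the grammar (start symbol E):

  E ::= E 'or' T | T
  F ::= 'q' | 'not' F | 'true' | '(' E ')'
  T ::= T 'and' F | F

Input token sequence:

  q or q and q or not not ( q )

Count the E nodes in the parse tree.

4

[E [E [E [T [F q]]] or [T [T [F q]] and [F q]]] or [T [F not [F not [F ( [E [T [F q]]] )]]]]]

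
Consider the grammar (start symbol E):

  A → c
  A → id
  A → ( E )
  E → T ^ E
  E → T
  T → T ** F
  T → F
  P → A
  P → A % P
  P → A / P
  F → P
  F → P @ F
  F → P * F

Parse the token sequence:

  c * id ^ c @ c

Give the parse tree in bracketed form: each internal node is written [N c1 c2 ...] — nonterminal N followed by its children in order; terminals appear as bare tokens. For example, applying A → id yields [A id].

E
T ^ E
F ^ E
P * F ^ E
A * F ^ E
c * F ^ E
c * P ^ E
c * A ^ E
c * id ^ E
c * id ^ T
c * id ^ F
c * id ^ P @ F
c * id ^ A @ F
c * id ^ c @ F
c * id ^ c @ P
c * id ^ c @ A
c * id ^ c @ c

[E [T [F [P [A c]] * [F [P [A id]]]]] ^ [E [T [F [P [A c]] @ [F [P [A c]]]]]]]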